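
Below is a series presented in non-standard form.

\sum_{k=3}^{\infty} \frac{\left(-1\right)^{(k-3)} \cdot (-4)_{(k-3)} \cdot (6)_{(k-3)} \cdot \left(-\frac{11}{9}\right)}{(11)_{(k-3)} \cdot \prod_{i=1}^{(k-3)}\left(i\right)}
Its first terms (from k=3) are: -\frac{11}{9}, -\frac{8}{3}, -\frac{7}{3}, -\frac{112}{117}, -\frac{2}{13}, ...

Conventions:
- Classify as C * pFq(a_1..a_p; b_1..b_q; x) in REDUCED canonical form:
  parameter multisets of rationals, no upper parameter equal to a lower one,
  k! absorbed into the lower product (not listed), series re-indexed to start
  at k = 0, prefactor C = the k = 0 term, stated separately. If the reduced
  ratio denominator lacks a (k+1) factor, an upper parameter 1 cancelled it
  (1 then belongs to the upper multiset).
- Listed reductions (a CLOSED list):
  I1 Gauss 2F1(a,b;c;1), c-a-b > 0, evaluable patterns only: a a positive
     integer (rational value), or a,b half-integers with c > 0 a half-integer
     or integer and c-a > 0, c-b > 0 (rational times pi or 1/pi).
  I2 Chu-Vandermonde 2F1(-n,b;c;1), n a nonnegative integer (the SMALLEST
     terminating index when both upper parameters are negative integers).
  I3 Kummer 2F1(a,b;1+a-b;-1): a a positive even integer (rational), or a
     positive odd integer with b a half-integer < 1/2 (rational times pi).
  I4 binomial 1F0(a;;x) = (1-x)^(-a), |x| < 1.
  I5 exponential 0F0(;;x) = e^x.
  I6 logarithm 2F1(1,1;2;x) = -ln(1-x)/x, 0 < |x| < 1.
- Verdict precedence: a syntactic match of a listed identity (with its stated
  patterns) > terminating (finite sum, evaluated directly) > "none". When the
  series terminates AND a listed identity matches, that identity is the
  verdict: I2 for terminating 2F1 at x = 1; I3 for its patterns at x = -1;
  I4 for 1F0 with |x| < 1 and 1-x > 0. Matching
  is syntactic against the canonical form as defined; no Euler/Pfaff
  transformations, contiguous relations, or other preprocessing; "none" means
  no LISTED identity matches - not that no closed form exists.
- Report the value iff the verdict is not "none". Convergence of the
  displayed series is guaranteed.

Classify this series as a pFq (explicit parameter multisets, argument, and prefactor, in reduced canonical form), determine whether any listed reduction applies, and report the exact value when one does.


x = -1 here; the reduced form reads 2F1, upper {-4, 6}, lower {11}, C = -\frac{11}{9}. Verdict (x = -1): the Kummer evaluation I3 applies (x = -1; c = 11 equals 1+a-b for upper {-4, 6}: listed pattern). Hence: -\frac{22}{3}.

The tell: t_0 = -\frac{11}{9} here, and the product of the first k integers (C = -11/9, x = -1) is k!.
Adjacent-term ratio: r(k) = -1 * (k-4) (k+6) / [(k+11) (k+1)] - rational in k, leading ratio -1; with t_0 = -\frac{11}{9}, classification follows.


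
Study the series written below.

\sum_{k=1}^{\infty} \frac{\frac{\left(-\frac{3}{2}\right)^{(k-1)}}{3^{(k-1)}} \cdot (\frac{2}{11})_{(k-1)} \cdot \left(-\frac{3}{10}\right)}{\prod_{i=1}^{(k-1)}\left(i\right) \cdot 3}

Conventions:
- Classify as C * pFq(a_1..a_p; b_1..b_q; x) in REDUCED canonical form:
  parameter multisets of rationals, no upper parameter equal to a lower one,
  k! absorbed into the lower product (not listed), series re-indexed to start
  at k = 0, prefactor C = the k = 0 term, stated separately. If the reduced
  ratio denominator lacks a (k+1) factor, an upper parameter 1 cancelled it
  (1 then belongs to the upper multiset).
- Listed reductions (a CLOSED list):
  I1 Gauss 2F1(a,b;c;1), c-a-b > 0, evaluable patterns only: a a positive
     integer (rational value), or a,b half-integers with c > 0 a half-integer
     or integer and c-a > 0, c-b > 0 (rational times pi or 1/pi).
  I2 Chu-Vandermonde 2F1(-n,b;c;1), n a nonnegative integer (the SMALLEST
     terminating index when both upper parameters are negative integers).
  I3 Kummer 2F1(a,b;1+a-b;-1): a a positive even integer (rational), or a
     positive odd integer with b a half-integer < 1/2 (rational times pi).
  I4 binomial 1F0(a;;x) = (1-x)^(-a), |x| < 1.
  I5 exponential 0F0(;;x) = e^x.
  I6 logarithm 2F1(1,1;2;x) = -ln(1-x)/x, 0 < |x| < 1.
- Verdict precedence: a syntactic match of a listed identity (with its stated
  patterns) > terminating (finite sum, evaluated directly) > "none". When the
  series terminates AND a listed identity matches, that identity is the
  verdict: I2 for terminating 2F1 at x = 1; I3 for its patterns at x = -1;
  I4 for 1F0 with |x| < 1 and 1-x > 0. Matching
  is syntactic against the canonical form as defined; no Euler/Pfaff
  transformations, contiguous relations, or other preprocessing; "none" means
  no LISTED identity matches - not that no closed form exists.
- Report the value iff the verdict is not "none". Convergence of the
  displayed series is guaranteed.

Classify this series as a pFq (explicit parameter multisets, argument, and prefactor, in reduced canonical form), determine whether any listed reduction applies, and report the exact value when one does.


This is -\frac{1}{10} * 1F0(\frac{2}{11}; -; -\frac{1}{2}) in reduced canonical form. Verdict: the I4 binomial reduction matches (the 1F0 binomial series: exponent -2/11, x = -\frac{1}{2}). Sum: \left(-\frac{1}{10}\right) \cdot \left(\frac{3}{2}\right)^{-\frac{2}{11}}.

First insight: from the first term -\frac{1}{10}: the constant factors (C = -1/10) combine into one prefactor.
Step ratio: r(k) = -\frac{1}{2} * (k+\frac{2}{11}) / [(k+1)] - rational in k. x = -\frac{1}{2}; t_0 = -\frac{1}{10}; negate the roots.


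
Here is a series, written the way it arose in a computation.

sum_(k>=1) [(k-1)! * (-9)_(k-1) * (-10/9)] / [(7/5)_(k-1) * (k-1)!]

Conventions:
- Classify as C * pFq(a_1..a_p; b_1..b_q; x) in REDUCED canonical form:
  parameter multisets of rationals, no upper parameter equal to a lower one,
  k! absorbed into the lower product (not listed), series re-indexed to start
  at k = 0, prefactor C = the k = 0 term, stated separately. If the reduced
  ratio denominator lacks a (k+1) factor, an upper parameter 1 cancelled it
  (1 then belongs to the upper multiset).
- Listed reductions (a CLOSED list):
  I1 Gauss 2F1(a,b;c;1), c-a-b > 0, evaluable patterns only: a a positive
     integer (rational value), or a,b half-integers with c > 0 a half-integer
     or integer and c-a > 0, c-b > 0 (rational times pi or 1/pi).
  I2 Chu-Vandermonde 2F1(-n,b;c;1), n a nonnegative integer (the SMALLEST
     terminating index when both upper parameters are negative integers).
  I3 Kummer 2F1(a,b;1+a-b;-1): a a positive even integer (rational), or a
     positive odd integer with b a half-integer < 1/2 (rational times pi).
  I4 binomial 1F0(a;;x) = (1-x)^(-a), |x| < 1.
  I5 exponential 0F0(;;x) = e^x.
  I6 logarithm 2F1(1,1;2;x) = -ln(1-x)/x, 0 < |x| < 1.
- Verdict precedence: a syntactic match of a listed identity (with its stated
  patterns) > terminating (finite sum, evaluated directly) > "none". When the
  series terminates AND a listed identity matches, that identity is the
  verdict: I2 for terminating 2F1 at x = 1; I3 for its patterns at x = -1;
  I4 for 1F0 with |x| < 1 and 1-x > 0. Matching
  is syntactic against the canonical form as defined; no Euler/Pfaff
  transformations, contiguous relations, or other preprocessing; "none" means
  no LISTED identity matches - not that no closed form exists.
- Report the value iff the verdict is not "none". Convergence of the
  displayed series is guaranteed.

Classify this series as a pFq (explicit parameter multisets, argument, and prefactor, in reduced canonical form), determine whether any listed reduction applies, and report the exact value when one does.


Prefactor -10/9, argument 1: 2F1 with upper {-9, 1} over lower {7/5}. Verdict: Vandermonde's identity (I2) applies (terminating 2F1 at x = 1 with n = 9, b = 1, c = 7/5). Sum: -20/423.

First insight: from the first term -10/9: the factorial ratio (C = -10/9) (k+a-1)!/(a-1)! is a rising factorial (a)_k.
Consecutive-term ratio: r(k) = 1 * (k-9) (k+1) / [(k+7/5) (k+1)] - rational in k. x = 1; t_0 = -10/9; negate the roots.


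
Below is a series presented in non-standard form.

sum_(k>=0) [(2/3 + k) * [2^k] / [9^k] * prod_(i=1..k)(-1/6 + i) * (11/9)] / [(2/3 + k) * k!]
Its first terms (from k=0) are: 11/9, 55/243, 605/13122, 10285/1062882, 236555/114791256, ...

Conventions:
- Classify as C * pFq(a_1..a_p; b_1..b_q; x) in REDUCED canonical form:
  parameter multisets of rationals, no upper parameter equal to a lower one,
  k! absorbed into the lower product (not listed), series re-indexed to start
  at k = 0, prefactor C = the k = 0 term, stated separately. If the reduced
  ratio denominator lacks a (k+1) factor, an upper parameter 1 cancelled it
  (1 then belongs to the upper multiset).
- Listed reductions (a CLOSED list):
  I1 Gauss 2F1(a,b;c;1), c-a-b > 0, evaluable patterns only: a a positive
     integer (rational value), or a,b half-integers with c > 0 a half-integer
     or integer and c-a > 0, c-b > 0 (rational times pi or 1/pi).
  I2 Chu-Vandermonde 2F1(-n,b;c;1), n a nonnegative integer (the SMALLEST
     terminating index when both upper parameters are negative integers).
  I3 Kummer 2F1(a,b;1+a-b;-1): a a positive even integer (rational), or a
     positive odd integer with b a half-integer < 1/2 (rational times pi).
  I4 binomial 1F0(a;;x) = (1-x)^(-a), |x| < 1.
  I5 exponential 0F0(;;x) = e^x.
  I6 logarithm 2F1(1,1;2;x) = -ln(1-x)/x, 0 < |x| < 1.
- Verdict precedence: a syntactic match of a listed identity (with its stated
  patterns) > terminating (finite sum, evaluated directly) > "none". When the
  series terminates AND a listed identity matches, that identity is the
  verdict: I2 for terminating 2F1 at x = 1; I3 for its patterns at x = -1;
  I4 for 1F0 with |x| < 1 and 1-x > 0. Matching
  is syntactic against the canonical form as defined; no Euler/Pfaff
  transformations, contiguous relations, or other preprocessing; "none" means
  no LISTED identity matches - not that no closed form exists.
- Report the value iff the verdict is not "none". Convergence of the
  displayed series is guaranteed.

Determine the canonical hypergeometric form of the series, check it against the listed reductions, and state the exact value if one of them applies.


At argument 2/9: a 1F0 with upper {5/6}, lower {-}, scaled by C = 11/9. Verdict: binomial (I4) applies (the 1F0 binomial series: exponent -5/6, x = 2/9). Exact value: (11/9) * (7/9)^(-5/6).

Structural cue: t_0 = 11/9 here, and the two geometric factors (prefactor 11/9) combine into one argument.
Adjacent-term ratio: r(k) = (2/9) * (k+5/6) / [(k+1)] - rational in k. x = (2/9); t_0 = 11/9; negate the roots.


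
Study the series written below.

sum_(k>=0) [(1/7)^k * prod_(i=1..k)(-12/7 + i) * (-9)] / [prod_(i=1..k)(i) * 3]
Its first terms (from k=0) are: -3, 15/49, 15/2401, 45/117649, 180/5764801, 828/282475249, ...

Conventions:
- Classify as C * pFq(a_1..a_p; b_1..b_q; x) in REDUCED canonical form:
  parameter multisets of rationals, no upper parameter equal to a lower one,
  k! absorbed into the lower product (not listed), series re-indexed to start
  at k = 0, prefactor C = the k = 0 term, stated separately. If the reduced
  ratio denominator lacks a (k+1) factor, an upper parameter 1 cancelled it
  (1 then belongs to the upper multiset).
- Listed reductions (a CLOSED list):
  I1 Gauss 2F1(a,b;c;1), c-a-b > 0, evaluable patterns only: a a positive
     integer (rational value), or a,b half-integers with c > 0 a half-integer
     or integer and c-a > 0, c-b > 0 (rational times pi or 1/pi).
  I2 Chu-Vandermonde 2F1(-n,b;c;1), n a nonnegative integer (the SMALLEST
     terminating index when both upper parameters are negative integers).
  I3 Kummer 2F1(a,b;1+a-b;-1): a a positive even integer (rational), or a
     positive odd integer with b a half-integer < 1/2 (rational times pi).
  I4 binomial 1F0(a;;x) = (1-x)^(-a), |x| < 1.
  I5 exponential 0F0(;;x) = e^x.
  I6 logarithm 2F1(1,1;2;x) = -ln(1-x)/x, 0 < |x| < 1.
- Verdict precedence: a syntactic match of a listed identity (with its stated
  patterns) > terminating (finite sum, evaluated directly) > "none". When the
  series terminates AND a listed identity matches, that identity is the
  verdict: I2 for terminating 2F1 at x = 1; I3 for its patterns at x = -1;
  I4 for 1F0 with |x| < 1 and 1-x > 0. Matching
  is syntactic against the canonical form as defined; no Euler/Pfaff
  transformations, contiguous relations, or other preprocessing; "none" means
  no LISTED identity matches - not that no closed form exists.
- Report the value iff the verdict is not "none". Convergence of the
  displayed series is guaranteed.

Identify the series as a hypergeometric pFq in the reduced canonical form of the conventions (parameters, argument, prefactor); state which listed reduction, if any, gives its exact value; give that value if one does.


This is -3 * 1F0(-5/7; -; 1/7) in reduced canonical form. Verdict at x = 1/7: the I4 binomial reduction matches (the 1F0 binomial series: exponent 5/7, x = 1/7). Hence: (-3) * (6/7)^(5/7).

The tell: from the first term -3: the product of the first k integers (C = -3, x = 1/7) is k!.
Adjacent-term ratio: r(k) = (1/7) * (k-5/7) / [(k+1)] - rational in k, leading ratio (1/7); with t_0 = -3, classification follows.


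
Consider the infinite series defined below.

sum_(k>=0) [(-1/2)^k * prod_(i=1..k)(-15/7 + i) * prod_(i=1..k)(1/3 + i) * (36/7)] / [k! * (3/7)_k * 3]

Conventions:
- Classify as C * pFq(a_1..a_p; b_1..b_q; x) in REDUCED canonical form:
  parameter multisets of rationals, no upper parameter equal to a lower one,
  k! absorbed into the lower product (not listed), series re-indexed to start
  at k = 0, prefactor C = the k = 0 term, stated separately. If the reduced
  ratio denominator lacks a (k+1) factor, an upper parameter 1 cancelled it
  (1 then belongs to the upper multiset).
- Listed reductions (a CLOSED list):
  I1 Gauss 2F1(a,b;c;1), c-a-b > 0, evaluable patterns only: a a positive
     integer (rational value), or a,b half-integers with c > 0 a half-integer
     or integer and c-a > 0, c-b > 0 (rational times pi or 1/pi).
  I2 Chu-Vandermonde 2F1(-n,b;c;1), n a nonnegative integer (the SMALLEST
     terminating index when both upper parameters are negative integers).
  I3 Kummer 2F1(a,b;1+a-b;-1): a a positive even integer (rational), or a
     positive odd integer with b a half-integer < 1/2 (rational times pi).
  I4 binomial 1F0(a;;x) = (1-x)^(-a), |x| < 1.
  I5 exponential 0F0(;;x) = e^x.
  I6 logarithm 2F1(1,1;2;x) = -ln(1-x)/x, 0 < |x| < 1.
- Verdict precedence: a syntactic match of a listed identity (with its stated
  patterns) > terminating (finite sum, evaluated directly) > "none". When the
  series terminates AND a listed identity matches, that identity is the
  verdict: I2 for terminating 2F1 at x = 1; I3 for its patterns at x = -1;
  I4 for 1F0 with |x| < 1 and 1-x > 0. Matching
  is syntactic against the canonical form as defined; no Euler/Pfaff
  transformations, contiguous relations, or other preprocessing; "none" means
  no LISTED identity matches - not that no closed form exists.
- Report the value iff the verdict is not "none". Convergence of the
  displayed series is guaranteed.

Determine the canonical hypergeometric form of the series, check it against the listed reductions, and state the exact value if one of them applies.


Classification (C = 12/7): 2F1 with upper {-8/7, 4/3}, lower {3/7}, argument x = -1/2. Verdict: none - this 2F1 at x = -1/2 matches no listed pattern, and upper {-8/7, 4/3} holds no stopper.

First insight: x = (-1/2) and the constant factors (C = 12/7, x = -1/2) combine into one prefactor.
Ratio: r(k) = (-1/2) * (k-8/7) (k+4/3) / [(k+3/7) (k+1)] ; factor over Q: parameters, x = (-1/2), and C = 12/7.


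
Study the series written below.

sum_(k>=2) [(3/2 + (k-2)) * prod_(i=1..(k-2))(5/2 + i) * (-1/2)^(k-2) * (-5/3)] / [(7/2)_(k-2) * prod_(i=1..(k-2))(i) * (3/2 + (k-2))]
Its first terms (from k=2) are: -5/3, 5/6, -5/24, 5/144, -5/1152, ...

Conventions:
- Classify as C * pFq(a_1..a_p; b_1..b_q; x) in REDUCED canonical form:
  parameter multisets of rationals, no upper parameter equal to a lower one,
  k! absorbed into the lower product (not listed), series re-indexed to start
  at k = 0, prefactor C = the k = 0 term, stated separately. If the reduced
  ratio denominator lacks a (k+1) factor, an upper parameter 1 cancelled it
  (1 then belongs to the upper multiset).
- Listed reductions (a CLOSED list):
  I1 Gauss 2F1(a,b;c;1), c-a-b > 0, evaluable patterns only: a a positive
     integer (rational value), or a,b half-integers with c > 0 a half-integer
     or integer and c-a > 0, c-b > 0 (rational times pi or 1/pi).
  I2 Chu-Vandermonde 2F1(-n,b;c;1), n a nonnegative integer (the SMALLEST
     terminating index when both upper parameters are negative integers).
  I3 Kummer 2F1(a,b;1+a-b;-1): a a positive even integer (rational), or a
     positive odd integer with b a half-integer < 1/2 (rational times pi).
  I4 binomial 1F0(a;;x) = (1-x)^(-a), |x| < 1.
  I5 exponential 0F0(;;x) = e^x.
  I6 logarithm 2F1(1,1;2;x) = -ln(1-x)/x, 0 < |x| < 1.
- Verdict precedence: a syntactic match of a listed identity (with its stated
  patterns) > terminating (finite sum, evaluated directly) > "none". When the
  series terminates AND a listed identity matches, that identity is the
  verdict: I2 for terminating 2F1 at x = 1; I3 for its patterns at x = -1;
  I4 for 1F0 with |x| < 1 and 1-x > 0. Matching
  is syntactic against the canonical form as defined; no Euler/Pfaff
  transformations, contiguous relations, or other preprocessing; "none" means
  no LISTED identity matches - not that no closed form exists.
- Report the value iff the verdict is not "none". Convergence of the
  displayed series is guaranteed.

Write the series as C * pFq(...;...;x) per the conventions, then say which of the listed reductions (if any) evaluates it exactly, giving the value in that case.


x = -1/2 here; the reduced form reads 0F0, upper {-}, lower {-}, C = -5/3. Verdict: the exponential series (I5) applies (the 0F0 exponential series at x = -1/2). Exact value: (-5/3) * e^(-1/2).

First insight: t_0 being -5/3, the product of the first k integers (C = -5/3, x = -1/2) is k!.
Term ratio: r(k) = (-1/2) * 1 / [(k+1)] - rational; roots negated = parameters, x = (-1/2), C = -5/3.


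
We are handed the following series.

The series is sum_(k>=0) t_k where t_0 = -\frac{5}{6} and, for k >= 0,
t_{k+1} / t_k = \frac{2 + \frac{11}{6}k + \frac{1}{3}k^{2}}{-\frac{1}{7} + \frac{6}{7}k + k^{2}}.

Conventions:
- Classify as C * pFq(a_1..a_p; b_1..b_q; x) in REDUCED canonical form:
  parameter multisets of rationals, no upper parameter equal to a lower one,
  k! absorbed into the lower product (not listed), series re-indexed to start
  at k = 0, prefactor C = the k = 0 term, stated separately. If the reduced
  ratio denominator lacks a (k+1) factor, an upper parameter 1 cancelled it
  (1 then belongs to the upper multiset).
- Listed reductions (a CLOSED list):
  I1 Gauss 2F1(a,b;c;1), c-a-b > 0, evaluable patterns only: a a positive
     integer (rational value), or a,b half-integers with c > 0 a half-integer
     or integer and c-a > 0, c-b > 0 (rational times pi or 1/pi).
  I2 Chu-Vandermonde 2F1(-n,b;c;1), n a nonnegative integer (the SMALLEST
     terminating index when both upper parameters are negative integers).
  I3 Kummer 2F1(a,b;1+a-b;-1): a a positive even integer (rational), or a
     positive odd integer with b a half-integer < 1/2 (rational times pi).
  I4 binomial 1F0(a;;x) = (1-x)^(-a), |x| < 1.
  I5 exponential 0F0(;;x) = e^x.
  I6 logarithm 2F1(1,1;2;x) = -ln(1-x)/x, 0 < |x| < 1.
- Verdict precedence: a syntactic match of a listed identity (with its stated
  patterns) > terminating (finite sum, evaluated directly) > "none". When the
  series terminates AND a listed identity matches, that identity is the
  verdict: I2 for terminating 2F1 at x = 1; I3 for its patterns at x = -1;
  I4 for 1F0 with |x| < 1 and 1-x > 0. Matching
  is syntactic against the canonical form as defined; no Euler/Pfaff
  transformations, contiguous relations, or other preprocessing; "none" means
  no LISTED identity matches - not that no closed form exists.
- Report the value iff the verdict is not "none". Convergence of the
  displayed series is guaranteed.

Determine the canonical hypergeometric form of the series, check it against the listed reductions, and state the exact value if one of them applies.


First insight: with t_0 = -\frac{5}{6}, roots of the ratio polynomials (C = -5/6, x = 1/3) are the negated parameters.
Consecutive-term ratio: r(k) = \frac{1}{3} * (k+\frac{3}{2}) (k+4) / [(k-\frac{1}{7}) (k+1)] - rational in k. x = \frac{1}{3}; t_0 = -\frac{5}{6}; negate the roots.

x = \frac{1}{3} here; the reduced form reads 2F1, upper {\frac{3}{2}, 4}, lower {-\frac{1}{7}}, C = -\frac{5}{6}. Verdict: none. No listed pattern accepts 2F1(\frac{3}{2}, 4; -\frac{1}{7}; \frac{1}{3}).


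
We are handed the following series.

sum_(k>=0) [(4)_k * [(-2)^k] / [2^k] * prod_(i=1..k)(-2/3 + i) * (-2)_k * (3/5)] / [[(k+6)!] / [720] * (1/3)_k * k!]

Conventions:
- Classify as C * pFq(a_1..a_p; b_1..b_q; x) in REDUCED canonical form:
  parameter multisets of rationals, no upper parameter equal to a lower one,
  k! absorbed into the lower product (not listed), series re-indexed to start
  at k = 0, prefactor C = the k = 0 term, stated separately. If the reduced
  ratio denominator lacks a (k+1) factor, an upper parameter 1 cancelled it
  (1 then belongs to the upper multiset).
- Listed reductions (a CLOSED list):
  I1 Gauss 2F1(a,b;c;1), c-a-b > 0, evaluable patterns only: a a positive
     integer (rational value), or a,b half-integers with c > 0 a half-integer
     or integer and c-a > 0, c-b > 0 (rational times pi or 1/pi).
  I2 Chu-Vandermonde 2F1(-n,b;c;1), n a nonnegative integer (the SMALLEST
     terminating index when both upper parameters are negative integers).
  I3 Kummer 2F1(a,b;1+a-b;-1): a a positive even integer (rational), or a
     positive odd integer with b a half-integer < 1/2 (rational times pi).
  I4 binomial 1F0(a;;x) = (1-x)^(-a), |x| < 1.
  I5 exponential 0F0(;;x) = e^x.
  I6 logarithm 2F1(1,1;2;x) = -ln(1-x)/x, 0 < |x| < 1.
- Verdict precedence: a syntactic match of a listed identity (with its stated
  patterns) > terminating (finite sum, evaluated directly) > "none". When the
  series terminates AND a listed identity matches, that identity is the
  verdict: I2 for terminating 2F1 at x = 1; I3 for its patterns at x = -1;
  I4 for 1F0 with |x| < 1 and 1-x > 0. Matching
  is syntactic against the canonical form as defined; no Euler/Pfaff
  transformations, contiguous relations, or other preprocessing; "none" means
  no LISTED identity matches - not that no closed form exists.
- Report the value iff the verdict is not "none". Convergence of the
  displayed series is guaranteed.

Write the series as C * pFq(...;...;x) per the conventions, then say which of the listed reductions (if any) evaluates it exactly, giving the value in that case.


Canonical form: C = 3/5 times 2F1 with upper {-2, 4}, lower {7}, x = -1. Verdict: Kummer (I3) matches (x = -1; c = 7 equals 1+a-b for upper {-2, 4}: listed pattern). Value: 3/2.

Key observation: from the first term 3/5: the two k-th powers (C = 3/5) combine into one argument.
Step ratio: r(k) = (-1) * (k-2) (k+4) / [(k+7) (k+1)] ; factor over Q: parameters, x = (-1), and C = 3/5.


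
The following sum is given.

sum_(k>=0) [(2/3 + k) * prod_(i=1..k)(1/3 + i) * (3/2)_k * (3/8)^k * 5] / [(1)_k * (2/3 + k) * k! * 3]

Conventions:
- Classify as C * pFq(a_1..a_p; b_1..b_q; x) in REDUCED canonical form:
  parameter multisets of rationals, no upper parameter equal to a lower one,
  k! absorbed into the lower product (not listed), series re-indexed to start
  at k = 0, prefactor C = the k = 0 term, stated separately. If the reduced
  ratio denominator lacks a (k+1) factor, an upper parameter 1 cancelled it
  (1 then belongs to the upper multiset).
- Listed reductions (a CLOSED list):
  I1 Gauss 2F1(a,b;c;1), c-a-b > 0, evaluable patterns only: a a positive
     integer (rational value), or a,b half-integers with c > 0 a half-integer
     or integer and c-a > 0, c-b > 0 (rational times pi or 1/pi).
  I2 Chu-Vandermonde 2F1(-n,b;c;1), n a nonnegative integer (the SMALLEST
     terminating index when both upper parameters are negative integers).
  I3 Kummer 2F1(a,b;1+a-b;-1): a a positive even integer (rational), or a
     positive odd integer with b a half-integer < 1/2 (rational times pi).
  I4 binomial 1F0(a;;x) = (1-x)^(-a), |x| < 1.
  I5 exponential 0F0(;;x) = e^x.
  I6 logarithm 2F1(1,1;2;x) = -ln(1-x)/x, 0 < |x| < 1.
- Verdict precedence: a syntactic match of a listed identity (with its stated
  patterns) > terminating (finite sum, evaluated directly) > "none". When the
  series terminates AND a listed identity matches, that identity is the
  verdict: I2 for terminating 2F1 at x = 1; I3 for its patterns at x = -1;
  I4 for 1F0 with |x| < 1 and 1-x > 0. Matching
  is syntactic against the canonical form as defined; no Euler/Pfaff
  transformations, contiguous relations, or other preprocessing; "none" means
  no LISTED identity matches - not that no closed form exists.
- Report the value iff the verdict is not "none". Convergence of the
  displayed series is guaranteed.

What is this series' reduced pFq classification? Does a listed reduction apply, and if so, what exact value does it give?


Reduced: x = 3/8, 2F1, upper = {4/3, 3/2}, lower = {1}, C = 5/3. Verdict: no listed reduction: x = 3/8 and upper {4/3, 3/2} fail every I1-I6 pattern.

Key step: from the first term 5/3: k + 2/3 divides numerator and denominator alike; C = 5/3, x = 3/8 after cancelling.
Step ratio: r(k) = (3/8) * (k+4/3) (k+3/2) / [(k+1) (k+1)] - rational; roots negated = parameters, x = (3/8), C = 5/3.


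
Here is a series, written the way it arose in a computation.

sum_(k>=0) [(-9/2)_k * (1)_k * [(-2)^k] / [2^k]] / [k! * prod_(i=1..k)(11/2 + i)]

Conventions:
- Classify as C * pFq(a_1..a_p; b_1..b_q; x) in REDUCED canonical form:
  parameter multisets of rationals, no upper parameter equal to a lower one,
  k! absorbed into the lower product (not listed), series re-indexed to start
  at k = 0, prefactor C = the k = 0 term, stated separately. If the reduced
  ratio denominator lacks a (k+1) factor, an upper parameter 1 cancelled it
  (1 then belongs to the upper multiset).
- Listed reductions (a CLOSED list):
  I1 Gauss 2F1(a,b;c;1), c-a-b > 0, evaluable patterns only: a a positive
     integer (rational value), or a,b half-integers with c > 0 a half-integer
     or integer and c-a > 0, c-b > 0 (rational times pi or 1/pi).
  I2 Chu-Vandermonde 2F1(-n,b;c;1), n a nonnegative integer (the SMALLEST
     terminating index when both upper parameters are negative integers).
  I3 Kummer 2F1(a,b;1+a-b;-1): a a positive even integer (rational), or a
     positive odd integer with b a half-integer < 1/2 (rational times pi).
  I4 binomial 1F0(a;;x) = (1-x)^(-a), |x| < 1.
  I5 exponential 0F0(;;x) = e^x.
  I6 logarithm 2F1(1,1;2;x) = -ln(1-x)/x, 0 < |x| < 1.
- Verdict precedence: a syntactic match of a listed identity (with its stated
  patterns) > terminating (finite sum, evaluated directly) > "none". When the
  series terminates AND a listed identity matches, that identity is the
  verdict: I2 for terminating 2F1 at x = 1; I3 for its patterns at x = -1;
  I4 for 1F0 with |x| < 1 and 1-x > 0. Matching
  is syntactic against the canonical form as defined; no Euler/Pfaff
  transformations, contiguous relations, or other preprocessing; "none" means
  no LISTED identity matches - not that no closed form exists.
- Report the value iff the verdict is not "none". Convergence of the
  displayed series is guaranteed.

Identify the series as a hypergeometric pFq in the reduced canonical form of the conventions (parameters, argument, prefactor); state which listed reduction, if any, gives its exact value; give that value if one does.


Key observation: with t_0 = 1, the two k-th powers (prefactor 1) combine into one argument.
Step ratio: r(k) = (-1) * (k-9/2) (k+1) / [(k+13/2) (k+1)] - rational; roots negated = parameters, x = (-1), C = 1.

At argument -1: a 2F1 with upper {-9/2, 1}, lower {13/2}, scaled by C = 1. Verdict (x = -1): Kummer's theorem (I3) applies (x = -1; c = 13/2 equals 1+a-b for upper {-9/2, 1}: listed pattern). Hence: (693/1024) * pi.


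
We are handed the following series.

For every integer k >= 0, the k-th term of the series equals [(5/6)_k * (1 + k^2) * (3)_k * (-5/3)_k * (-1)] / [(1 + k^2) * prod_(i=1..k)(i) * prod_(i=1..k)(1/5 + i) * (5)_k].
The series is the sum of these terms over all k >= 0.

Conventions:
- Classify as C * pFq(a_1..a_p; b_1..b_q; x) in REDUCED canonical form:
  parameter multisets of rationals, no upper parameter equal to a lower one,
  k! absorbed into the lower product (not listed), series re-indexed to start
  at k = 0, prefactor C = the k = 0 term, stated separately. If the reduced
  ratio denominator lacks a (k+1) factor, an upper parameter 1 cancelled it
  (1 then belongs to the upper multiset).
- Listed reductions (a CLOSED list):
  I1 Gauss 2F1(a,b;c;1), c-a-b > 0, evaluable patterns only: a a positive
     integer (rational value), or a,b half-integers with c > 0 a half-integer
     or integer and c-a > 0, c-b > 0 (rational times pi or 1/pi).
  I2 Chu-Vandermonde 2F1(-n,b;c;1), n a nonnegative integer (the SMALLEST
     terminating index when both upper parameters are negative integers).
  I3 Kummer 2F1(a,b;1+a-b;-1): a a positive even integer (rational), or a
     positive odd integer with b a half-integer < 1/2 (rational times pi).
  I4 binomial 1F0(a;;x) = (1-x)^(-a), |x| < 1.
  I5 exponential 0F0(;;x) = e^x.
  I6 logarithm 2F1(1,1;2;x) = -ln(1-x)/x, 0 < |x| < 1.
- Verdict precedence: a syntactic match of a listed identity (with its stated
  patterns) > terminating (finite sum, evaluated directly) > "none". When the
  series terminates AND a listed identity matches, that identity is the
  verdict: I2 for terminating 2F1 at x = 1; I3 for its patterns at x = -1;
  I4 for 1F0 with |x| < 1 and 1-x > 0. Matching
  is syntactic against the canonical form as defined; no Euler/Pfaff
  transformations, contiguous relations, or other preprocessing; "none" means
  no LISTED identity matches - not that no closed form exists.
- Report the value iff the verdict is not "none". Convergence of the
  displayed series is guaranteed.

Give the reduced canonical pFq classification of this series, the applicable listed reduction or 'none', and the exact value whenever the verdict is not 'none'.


This is -1 * 3F2(-5/3, 5/6, 3; 6/5, 5; 1) in reduced canonical form. Verdict: none (x = 1): each listed identity misses the multisets {-5/3, 5/6, 3} ; {6/5, 5}.

Key observation: x = 1 and the product of the first k integers (C = -1) is k!.
Step ratio: r(k) = 1 * (k-5/3) (k+5/6) (k+3) / [(k+6/5) (k+5) (k+1)] - rational; roots negated = parameters, x = 1, C = -1.


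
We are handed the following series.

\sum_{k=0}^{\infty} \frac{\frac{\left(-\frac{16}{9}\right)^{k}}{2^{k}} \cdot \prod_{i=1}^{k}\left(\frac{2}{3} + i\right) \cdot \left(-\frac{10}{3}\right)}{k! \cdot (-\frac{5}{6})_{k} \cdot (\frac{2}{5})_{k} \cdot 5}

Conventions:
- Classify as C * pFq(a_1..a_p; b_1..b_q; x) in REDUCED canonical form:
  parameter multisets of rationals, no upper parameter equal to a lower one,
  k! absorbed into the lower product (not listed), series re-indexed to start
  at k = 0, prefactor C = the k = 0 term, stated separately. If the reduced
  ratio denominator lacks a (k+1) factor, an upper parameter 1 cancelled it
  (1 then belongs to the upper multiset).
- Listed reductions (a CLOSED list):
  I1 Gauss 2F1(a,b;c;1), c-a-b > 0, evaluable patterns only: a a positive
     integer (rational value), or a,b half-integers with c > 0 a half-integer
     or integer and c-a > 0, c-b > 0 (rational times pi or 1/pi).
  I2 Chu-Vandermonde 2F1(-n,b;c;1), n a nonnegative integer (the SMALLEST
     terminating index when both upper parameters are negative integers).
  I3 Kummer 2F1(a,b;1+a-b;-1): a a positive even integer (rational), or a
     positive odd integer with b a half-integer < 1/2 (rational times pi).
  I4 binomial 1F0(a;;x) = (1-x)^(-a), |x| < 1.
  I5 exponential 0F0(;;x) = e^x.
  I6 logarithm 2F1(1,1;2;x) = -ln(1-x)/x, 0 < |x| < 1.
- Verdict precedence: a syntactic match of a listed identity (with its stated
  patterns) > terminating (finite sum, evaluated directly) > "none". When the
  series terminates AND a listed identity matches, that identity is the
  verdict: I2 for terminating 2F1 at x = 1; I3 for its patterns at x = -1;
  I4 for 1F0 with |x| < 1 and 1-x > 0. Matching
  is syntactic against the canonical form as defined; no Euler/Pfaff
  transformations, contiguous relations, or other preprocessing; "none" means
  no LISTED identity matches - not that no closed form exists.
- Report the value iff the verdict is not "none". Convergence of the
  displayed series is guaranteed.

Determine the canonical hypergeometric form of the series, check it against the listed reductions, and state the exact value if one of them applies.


The tell: t_0 = -\frac{2}{3} here, and the running product (prefactor -2/3) telescopes to a rising factorial.
Ratio: r(k) = -\frac{8}{9} * (k+\frac{5}{3}) / [(k-\frac{5}{6}) (k+\frac{2}{5}) (k+1)] - poly over poly, x = -\frac{8}{9} from leading terms; C = -\frac{2}{3} at k = 0.

At argument -\frac{8}{9}: a 1F2 with upper {\frac{5}{3}}, lower {-\frac{5}{6}, \frac{2}{5}}, scaled by C = -\frac{2}{3}. Verdict: none here - no I1-I6 shape fits x = -\frac{8}{9} with lower {-\frac{5}{6}, \frac{2}{5}}.


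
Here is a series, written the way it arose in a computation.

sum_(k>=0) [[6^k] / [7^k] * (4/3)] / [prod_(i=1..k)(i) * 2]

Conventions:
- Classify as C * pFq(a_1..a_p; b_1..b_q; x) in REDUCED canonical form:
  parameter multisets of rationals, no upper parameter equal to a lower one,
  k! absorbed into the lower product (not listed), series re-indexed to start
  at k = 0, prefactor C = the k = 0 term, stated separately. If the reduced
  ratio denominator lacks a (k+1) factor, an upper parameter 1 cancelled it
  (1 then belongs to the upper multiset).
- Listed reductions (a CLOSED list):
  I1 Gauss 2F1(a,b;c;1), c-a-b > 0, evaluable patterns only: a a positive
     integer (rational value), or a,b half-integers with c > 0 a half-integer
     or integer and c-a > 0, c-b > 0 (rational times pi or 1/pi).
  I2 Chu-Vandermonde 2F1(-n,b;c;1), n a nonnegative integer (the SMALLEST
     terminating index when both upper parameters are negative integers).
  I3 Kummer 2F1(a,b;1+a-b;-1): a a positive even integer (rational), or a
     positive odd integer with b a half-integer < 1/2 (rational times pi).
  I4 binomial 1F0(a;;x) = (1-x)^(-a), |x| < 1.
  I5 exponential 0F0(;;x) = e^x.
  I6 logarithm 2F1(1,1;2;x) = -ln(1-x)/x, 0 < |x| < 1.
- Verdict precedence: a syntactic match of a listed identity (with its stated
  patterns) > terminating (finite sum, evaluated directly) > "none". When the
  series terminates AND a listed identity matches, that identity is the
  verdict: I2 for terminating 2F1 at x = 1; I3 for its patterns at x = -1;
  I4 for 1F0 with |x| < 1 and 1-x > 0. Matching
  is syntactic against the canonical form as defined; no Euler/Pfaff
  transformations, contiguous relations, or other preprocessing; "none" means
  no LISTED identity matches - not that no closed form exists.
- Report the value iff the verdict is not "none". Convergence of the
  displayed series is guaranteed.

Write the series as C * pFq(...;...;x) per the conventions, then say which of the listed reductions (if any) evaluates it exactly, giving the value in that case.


With C = 2/3: the canonical form is 0F0(-; -; 6/7). Verdict (x = 6/7): exponential (I5) applies (the 0F0 exponential series at x = 6/7). Hence: (2/3) * e^(6/7).

First insight: t_0 = 2/3 here, and the product of the first k integers (C = 2/3) is k!.
Adjacent-term ratio: r(k) = (6/7) * 1 / [(k+1)] - rational in k, leading ratio (6/7); with t_0 = 2/3, classification follows.


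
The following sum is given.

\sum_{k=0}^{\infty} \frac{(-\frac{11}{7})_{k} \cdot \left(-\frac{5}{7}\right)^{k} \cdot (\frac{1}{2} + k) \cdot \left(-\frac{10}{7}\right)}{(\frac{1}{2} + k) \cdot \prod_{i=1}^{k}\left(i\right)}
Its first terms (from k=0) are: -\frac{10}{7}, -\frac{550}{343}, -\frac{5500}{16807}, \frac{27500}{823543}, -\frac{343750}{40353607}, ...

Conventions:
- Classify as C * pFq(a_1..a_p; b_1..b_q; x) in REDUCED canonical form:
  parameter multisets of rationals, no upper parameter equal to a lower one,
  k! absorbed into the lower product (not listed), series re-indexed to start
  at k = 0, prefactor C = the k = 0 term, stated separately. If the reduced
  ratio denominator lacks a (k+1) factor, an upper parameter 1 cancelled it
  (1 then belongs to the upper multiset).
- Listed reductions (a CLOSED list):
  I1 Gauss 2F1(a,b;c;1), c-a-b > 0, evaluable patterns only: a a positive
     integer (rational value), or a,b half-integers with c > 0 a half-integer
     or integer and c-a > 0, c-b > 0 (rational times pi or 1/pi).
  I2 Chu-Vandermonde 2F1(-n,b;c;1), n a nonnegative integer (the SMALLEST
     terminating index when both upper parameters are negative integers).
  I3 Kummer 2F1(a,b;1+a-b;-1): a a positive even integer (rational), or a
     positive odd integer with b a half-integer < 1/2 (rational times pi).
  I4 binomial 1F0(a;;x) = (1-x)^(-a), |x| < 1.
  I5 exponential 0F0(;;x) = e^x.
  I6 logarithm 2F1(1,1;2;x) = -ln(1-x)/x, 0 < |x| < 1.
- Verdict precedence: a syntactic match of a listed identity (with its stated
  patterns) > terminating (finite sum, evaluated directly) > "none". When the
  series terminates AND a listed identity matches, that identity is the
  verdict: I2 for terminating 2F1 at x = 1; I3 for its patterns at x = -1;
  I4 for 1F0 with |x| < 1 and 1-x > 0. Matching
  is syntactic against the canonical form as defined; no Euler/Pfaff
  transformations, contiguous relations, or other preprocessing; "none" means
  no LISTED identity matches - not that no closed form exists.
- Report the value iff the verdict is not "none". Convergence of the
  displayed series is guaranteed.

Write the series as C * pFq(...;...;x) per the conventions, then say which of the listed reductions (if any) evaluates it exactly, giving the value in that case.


Classification (C = -\frac{10}{7}): 1F0 with upper {-\frac{11}{7}}, lower {-}, argument x = -\frac{5}{7}. Verdict: this is the binomial series (I4) (the 1F0 binomial series: exponent 11/7, x = -\frac{5}{7}). Its exact value is \left(-\frac{10}{7}\right) \cdot \left(\frac{12}{7}\right)^{\frac{11}{7}}.

First insight: x = -\frac{5}{7} and the product of the first k integers (C = -10/7, x = -5/7) is k!.
Step ratio: r(k) = -\frac{5}{7} * (k-\frac{11}{7}) / [(k+1)] - rational; roots negated = parameters, x = -\frac{5}{7}, C = -\frac{10}{7}.


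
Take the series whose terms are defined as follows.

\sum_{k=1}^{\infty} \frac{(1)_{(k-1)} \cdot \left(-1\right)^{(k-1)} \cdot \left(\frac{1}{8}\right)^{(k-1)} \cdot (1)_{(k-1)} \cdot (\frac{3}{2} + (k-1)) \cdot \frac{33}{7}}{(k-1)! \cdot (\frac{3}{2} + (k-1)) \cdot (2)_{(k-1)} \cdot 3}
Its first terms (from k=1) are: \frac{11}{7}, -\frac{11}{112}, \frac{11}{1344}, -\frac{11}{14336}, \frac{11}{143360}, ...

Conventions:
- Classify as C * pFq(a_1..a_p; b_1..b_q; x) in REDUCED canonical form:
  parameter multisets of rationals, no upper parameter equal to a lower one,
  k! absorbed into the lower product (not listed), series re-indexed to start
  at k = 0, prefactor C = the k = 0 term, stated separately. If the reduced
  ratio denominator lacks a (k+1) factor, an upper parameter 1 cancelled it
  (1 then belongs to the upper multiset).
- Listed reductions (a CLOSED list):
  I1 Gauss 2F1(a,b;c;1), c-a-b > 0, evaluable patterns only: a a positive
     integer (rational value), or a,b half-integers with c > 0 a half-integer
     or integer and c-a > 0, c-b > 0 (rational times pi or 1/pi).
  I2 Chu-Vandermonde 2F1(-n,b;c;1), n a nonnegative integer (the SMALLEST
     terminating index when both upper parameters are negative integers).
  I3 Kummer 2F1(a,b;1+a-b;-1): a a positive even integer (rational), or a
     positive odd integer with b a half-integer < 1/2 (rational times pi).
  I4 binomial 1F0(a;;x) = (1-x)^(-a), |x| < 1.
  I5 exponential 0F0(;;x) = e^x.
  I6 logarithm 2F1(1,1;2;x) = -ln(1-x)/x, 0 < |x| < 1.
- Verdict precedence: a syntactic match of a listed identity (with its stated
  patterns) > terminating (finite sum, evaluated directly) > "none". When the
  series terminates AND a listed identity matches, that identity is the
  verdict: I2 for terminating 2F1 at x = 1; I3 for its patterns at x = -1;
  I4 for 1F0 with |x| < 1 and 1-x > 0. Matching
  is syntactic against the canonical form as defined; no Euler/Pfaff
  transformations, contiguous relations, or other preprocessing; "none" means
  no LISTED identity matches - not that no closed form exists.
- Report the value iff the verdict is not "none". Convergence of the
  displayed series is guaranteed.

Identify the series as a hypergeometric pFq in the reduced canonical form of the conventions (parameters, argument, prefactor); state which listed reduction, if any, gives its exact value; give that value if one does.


x = -\frac{1}{8} here; the reduced form reads 2F1, upper {1, 1}, lower {2}, C = \frac{11}{7}. Verdict: the logarithmic series (I6) fires (the logarithm: parameters (1,1;2), x = -\frac{1}{8}). Hence: \frac{88}{7} \cdot \ln\left(\frac{9}{8}\right).

Key step: with t_0 = \frac{11}{7}, the (-1)^k factor (prefactor 11/7) folds into the argument's sign.
Adjacent-term ratio: r(k) = -\frac{1}{8} * (k+1) (k+1) / [(k+2) (k+1)] - rational in k, leading ratio -\frac{1}{8}; with t_0 = \frac{11}{7}, classification follows.
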